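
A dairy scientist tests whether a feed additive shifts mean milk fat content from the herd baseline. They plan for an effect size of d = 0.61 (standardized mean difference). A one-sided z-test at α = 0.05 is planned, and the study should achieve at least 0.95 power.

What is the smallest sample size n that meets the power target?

For power 0.95 need Φ(δ − z_{0.05}) = 0.95, so δ = z_{0.05} + z_{0.05} = 1.645 + 1.645 = 3.290.
δ = d·√n ⇒ n = (δ/d)² = (3.290 / 0.61)² = 29.08.
Round up to the next whole unit.

n = 30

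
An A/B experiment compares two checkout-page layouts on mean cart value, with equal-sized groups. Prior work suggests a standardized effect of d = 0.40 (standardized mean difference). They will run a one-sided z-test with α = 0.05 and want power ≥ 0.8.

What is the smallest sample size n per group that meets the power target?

For power 0.8 need Φ(δ − z_{0.05}) = 0.8, so δ = z_{0.05} + z_{0.20} = 1.645 + 0.842 = 2.486.
δ = d·√(n/2) ⇒ n = 2(δ/d)² = 2 × (2.486 / 0.40)² = 77.28.
Round up to the next whole unit.

n = 78 per group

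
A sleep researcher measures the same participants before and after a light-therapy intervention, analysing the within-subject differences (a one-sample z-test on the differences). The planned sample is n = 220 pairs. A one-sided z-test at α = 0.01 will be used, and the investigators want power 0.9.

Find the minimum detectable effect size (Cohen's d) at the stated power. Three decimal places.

Required noncentrality: δ = z_{0.01} + z_{0.10} = 2.326 + 1.282 = 3.608.
δ = d·√n ⇒ d = δ/√n = 3.608/√220 = 0.2432.

d ≈ 0.243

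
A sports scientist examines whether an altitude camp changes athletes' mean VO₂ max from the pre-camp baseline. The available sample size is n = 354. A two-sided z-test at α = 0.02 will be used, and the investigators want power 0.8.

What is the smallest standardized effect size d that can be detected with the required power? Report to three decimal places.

d ≈ 0.168

Need Φ(δ − 2.326) = 0.8, so δ = 2.326 + 0.842 = 3.168.
(The second rejection-region term Φ(−δ − z_{α/2}) is negligible and dropped.)
δ = d·√n ⇒ d = δ/√n = 3.168/√354 = 0.1684.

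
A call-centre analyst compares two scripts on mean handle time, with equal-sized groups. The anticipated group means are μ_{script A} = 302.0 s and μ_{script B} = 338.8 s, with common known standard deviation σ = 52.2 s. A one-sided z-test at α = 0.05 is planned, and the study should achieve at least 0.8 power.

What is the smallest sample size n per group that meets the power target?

Standardized effect: d = |μ_{script A} − μ_{script B}| / σ = |302.0 − 338.8| / 52.2 = 0.7050
For power 0.8 need Φ(δ − z_{0.05}) = 0.8, so δ = z_{0.05} + z_{0.20} = 1.645 + 0.842 = 2.486.
δ = d·√(n/2) ⇒ n = 2(δ/d)² = 2 × (2.486 / 0.7050)² = 24.88.
Round up to the next whole unit.

n = 25 per group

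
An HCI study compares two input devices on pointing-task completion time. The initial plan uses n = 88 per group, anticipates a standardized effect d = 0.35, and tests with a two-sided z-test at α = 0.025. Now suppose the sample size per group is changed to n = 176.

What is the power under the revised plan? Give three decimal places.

With n = 176 per group: δ = d·√(n/2) = 0.35 × √(176/2) = 3.2833. Critical value z_{0.0125} = 2.241.
Revised power = Φ(δ − 2.241) + Φ(−δ − 2.241) = Φ(1.042) + Φ(-5.525) = 0.8513 + 0.0000 = 0.8513.

Power ≈ 0.851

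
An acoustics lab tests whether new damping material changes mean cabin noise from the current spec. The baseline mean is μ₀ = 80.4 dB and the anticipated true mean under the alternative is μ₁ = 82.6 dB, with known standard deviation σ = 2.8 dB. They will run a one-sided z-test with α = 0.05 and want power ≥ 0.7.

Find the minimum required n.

Standardized effect: d = |μ₁ − μ₀| / σ = |82.6 − 80.4| / 2.8 = 0.7857
Set Φ(δ − 1.645) = 0.7; then δ − 1.645 = Φ⁻¹(0.7) = 0.524, giving δ = 2.169.
δ = d·√n ⇒ n = (δ/d)² = (2.169 / 0.7857)² = 7.62.
Round up to the next whole unit.

n = 8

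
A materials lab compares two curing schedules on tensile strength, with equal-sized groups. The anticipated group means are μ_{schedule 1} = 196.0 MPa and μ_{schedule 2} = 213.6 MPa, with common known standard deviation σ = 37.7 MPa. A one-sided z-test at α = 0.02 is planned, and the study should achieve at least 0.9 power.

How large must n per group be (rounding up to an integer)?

Standardized effect: d = |μ_{schedule 1} − μ_{schedule 2}| / σ = |196.0 − 213.6| / 37.7 = 0.4668
Set Φ(δ − 2.054) = 0.9; then δ − 2.054 = Φ⁻¹(0.9) = 1.282, giving δ = 3.335.
δ = d·√(n/2) ⇒ n = 2(δ/d)² = 2 × (3.335 / 0.4668)² = 102.08.
Rounding up, n = 103 per group.

n = 103 per group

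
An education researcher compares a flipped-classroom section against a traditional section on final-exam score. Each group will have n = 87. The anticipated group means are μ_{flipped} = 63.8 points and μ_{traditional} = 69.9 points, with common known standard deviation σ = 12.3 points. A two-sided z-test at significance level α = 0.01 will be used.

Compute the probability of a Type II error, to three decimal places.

Standardized effect: d = |μ_{flipped} − μ_{traditional}| / σ = |63.8 − 69.9| / 12.3 = 0.4959
Noncentrality parameter: δ = d·√(n/2) = 0.4959 × √(87/2) = 3.2709
Two-sided α = 0.01 → critical value z_{0.005} = 2.576.
Power = Φ(δ − 2.576) + Φ(−δ − 2.576) = Φ(0.695) + Φ(-5.847) = 0.7565 + 0.0000 = 0.7565.
Type II error: β = 1 − power = 1 − 0.7565 = 0.2435.

β ≈ 0.244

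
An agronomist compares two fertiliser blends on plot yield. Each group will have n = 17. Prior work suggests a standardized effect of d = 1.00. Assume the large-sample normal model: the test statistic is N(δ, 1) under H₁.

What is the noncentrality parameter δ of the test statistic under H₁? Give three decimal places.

δ ≈ 2.915

δ = d·√(n/2) = 1.00 × √(17/2) = 2.9155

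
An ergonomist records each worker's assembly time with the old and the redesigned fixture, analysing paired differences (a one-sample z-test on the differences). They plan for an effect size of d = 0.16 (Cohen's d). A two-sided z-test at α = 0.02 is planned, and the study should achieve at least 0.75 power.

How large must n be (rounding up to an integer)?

For power 0.75 need Φ(δ − z_{0.01}) = 0.75, so δ = z_{0.01} + z_{0.25} = 2.326 + 0.674 = 3.001.
(Ignoring the negligible lower-tail rejection probability gives the usual closed-form inversion.)
δ = d·√n ⇒ n = (δ/d)² = (3.001 / 0.16)² = 351.76.
Rounding up, n = 352.

n = 352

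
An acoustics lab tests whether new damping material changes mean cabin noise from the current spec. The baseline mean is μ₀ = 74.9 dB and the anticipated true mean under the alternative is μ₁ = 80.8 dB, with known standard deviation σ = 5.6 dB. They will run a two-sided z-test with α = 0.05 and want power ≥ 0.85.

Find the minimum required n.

n = 9

Standardized effect: d = |μ₁ − μ₀| / σ = |80.8 − 74.9| / 5.6 = 1.0536
For power 0.85 need Φ(δ − z_{0.025}) = 0.85, so δ = z_{0.025} + z_{0.15} = 1.960 + 1.036 = 2.996.
(Ignoring the negligible lower-tail rejection probability gives the usual closed-form inversion.)
δ = d·√n ⇒ n = (δ/d)² = (2.996 / 1.0536)² = 8.09.
Round up to the next whole unit.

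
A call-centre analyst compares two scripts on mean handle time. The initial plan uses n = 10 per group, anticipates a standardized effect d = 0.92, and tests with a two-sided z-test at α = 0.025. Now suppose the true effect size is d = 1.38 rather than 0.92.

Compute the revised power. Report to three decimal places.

With d = 1.38: δ = d·√(n/2) = 1.38 × √(10/2) = 3.0858. Critical value z_{0.0125} = 2.241.
Revised power = Φ(δ − 2.241) + Φ(−δ − 2.241) = Φ(0.844) + Φ(-5.327) = 0.8008 + 0.0000 = 0.8008.

Power ≈ 0.801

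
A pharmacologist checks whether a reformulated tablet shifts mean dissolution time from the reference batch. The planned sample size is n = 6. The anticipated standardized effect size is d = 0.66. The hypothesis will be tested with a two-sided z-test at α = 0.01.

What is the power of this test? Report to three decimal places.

Noncentrality parameter: δ = d·√n = 0.66 × √6 = 1.6167
Critical value for a two-sided test at α = 0.01: z_{α/2} = 2.576.
Power = Φ(δ − 2.576) + Φ(−δ − 2.576) = Φ(-0.959) + Φ(-4.192) = 0.1687 + 0.0000 = 0.1688.

Power ≈ 0.169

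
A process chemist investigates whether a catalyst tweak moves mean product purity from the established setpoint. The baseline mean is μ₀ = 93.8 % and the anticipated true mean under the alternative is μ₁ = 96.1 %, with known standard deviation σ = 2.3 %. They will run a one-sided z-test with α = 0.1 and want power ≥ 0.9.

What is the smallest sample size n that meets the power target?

n = 7

Standardized effect: d = |μ₁ − μ₀| / σ = |96.1 − 93.8| / 2.3 = 1.0000
Set Φ(δ − 1.282) = 0.9; then δ − 1.282 = Φ⁻¹(0.9) = 1.282, giving δ = 2.563.
δ = d·√n ⇒ n = (δ/d)² = (2.563 / 1.0000)² = 6.57.
Round up to the next whole unit.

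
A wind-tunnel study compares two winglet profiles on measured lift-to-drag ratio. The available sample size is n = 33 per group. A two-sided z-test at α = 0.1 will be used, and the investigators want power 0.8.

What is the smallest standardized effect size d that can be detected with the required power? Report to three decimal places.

Need Φ(δ − 1.645) = 0.8, so δ = 1.645 + 0.842 = 2.486.
(Lower-tail contribution to power is negligible for δ > 0.)
δ = d·√(n/2) ⇒ d = δ/√(n/2) = 2.486/√(33/2) = 0.6121.

d ≈ 0.612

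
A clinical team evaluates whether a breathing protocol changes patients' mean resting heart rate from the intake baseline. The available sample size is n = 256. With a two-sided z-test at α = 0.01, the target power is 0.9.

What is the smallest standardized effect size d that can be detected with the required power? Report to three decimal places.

Required noncentrality: δ = z_{0.005} + z_{0.10} = 2.576 + 1.282 = 3.857.
(Lower-tail contribution to power is negligible for δ > 0.)
δ = d·√n ⇒ d = δ/√n = 3.857/√256 = 0.2411.

d ≈ 0.241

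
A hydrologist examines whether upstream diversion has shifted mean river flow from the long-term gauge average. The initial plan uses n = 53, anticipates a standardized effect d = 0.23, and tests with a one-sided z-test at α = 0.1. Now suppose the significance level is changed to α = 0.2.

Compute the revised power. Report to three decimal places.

δ = d·√n = 0.23 × √53 = 1.6744 (unchanged). New critical value: z_{0.2} = 0.842.
Revised power = Φ(δ − 0.842) = Φ(0.833) = 0.7975.

Power ≈ 0.798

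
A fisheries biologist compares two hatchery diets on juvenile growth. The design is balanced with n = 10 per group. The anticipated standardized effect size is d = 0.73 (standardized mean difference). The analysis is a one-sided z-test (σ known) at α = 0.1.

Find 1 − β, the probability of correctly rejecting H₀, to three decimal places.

Power ≈ 0.637

Noncentrality parameter: δ = d·√(n/2) = 0.73 × √(10/2) = 1.6323
One-sided α = 0.1 → critical value z_{0.1} = 1.282.
Power = Φ(δ − 1.282) = Φ(0.351) = 0.6371.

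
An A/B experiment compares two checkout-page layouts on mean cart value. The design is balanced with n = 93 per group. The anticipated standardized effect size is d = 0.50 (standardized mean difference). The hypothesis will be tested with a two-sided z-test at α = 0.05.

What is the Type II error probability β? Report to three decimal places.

Noncentrality parameter: δ = d·√(n/2) = 0.50 × √(93/2) = 3.4095
Critical value for a two-sided test at α = 0.05: z_{α/2} = 1.960.
Power = Φ(δ − 1.960) + Φ(−δ − 1.960) = Φ(1.450) + Φ(-5.370) = 0.9264 + 0.0000 = 0.9264.
Type II error: β = 1 − power = 1 − 0.9264 = 0.0736.

β ≈ 0.074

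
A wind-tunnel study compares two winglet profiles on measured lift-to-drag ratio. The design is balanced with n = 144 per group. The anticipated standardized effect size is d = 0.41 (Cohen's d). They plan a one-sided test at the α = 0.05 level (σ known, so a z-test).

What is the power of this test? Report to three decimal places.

Noncentrality parameter: δ = d·√(n/2) = 0.41 × √(144/2) = 3.4790
One-sided α = 0.05 → critical value z_{0.05} = 1.645.
Power = P(Z > 1.645 − δ) = Φ(1.834) = 0.9667.

Power ≈ 0.967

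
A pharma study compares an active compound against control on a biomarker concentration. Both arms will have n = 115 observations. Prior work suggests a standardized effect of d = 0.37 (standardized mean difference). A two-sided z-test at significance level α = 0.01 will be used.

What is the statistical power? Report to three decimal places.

Noncentrality parameter: δ = d·√(n/2) = 0.37 × √(115/2) = 2.8057
Critical value for a two-sided test at α = 0.01: z_{α/2} = 2.576.
Power = Φ(δ − 2.576) + Φ(−δ − 2.576) = Φ(0.230) + Φ(-5.381) = 0.5909 + 0.0000 = 0.5909.

Power ≈ 0.591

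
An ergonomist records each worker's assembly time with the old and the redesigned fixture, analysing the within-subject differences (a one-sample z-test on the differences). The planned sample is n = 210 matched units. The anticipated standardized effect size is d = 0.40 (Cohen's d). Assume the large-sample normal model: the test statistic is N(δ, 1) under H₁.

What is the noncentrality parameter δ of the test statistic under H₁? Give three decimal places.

δ = d·√n = 0.40 × √210 = 5.7966

δ ≈ 5.797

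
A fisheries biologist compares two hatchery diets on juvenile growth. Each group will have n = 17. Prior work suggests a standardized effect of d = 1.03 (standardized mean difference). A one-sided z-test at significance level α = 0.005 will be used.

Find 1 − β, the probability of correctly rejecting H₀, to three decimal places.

Power ≈ 0.665

Noncentrality parameter: λ = d·√(n/2) = 1.03 × √(17/2) = 3.0029
One-sided α = 0.005 → critical value z_{0.005} = 2.576.
Power = Φ(λ − 2.576) = Φ(0.427) = 0.6654.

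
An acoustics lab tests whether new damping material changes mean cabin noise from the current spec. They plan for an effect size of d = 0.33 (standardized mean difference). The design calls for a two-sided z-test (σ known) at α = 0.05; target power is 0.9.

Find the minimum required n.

n = 97

Set Φ(δ − 1.960) = 0.9; then δ − 1.960 = Φ⁻¹(0.9) = 1.282, giving δ = 3.242.
(The Φ(−δ − z_{α/2}) term is vanishingly small for δ > 0 and is dropped in the standard sample-size formula.)
δ = d·√n ⇒ n = (δ/d)² = (3.242 / 0.33)² = 96.49.
Round up to the next whole unit.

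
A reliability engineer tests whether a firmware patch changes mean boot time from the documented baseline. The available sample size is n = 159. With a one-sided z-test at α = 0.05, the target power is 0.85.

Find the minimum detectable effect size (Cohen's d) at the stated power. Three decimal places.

d ≈ 0.213

Need Φ(δ − 1.645) = 0.85, so δ = 1.645 + 1.036 = 2.681.
δ = d·√n ⇒ d = δ/√n = 2.681/√159 = 0.2126.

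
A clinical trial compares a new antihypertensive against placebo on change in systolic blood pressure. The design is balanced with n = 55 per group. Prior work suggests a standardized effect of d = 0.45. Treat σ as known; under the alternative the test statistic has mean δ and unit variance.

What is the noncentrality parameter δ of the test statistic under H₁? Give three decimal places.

δ ≈ 2.360

δ = d·√(n/2) = 0.45 × √(55/2) = 2.3598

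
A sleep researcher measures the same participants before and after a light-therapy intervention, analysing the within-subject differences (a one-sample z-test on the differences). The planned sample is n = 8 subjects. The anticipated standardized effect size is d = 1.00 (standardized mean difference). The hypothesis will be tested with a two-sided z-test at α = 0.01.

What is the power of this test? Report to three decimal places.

Noncentrality parameter: δ = d·√n = 1.00 × √8 = 2.8284
Two-sided α = 0.01 → critical value z_{0.005} = 2.576.
Power = Φ(δ − 2.576) + Φ(−δ − 2.576) = Φ(0.253) + Φ(-5.404) = 0.5997 + 0.0000 = 0.5997.

Power ≈ 0.600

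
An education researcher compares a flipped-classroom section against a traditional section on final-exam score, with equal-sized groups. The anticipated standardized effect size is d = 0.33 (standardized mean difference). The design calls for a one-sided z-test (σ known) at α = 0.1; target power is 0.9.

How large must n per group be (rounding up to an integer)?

For power 0.9 need Φ(δ − z_{0.1}) = 0.9, so δ = z_{0.1} + z_{0.10} = 1.282 + 1.282 = 2.563.
δ = d·√(n/2) ⇒ n = 2(δ/d)² = 2 × (2.563 / 0.33)² = 120.65.
Round up to the next whole unit.

n = 121 per group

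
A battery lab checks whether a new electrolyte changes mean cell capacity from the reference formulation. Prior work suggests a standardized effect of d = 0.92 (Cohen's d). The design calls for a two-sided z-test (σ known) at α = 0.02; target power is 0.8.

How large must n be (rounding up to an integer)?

n = 12

For power 0.8 need Φ(δ − z_{0.01}) = 0.8, so δ = z_{0.01} + z_{0.20} = 2.326 + 0.842 = 3.168.
(For δ > 0 the lower-tail rejection region contributes negligibly to power, so the one-term inversion is standard.)
δ = d·√n ⇒ n = (δ/d)² = (3.168 / 0.92)² = 11.86.
Rounding up, n = 12.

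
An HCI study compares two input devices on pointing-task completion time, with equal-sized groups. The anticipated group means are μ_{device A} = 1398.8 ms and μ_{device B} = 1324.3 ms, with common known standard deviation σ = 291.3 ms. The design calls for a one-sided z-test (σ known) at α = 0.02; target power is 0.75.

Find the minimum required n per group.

n = 228 per group

Standardized effect: d = |μ_{device A} − μ_{device B}| / σ = |1398.8 − 1324.3| / 291.3 = 0.2558
For power 0.75 need Φ(δ − z_{0.02}) = 0.75, so δ = z_{0.02} + z_{0.25} = 2.054 + 0.674 = 2.728.
δ = d·√(n/2) ⇒ n = 2(δ/d)² = 2 × (2.728 / 0.2558)² = 227.60.
Round up to the next whole unit.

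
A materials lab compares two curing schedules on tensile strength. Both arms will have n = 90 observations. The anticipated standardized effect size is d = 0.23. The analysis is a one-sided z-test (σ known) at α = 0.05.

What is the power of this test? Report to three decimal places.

Power ≈ 0.459

Noncentrality parameter: δ = d·√(n/2) = 0.23 × √(90/2) = 1.5429
One-sided α = 0.05 → critical value z_{0.05} = 1.645.
Power = P(Z > 1.645 − δ) = Φ(-0.102) = 0.4594.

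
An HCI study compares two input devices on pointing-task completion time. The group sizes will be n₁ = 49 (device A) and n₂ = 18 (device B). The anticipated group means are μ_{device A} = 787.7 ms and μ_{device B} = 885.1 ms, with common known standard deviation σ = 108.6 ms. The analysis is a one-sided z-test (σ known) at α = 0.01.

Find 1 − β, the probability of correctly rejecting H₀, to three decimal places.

Power ≈ 0.823

Standardized effect: d = |μ_{device A} − μ_{device B}| / σ = |787.7 − 885.1| / 108.6 = 0.8969
Noncentrality parameter: δ = d / √(1/n₁ + 1/n₂) = 0.8969 / √(1/49 + 1/18) = 3.2541
Critical value for a one-sided test at α = 0.01: z_α = 2.326.
Power = Φ(δ − 2.326) = Φ(0.928) = 0.8232.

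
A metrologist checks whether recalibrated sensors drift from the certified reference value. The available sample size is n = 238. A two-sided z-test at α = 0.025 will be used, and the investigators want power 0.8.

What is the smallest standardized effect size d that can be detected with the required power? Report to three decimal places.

d ≈ 0.200

Need Φ(δ − 2.241) = 0.8, so δ = 2.241 + 0.842 = 3.083.
(Lower-tail contribution to power is negligible for δ > 0.)
δ = d·√n ⇒ d = δ/√n = 3.083/√238 = 0.1998.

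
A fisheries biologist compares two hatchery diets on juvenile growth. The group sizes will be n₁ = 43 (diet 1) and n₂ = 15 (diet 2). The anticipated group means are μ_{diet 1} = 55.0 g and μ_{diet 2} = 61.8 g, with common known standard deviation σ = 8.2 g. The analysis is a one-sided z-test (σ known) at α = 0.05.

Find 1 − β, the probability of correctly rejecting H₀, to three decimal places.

Standardized effect: d = |μ_{diet 1} − μ_{diet 2}| / σ = |55.0 − 61.8| / 8.2 = 0.8293
Noncentrality parameter: δ = d / √(1/n₁ + 1/n₂) = 0.8293 / √(1/43 + 1/15) = 2.7654
Critical value for a one-sided test at α = 0.05: z_α = 1.645.
Power = Φ(δ − 1.645) = Φ(1.121) = 0.8688.

Power ≈ 0.869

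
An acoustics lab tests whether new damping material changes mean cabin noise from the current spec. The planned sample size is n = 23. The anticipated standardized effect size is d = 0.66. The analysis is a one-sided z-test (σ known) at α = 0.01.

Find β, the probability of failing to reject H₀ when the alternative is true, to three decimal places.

β ≈ 0.201

Noncentrality parameter: δ = d·√n = 0.66 × √23 = 3.1652
Critical value for a one-sided test at α = 0.01: z_α = 2.326.
Power = P(Z > 2.326 − δ) = Φ(0.839) = 0.7992.
Type II error: β = 1 − power = 1 − 0.7992 = 0.2008.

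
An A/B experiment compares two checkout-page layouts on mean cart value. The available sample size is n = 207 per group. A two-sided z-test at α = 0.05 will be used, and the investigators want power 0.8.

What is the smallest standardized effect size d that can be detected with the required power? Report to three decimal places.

Required noncentrality: δ = z_{0.025} + z_{0.20} = 1.960 + 0.842 = 2.802.
(Lower-tail contribution to power is negligible for δ > 0.)
δ = d·√(n/2) ⇒ d = δ/√(n/2) = 2.802/√(207/2) = 0.2754.

d ≈ 0.275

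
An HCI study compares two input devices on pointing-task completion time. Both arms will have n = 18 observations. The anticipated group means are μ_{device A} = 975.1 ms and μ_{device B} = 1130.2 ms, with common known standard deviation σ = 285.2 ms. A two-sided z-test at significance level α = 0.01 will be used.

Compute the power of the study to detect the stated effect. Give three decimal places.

Power ≈ 0.173

Standardized effect: d = |μ_{device A} − μ_{device B}| / σ = |975.1 − 1130.2| / 285.2 = 0.5438
Noncentrality parameter: δ = d·√(n/2) = 0.5438 × √(18/2) = 1.6315
Two-sided α = 0.01 → critical value z_{0.005} = 2.576.
Power = Φ(δ − 2.576) + Φ(−δ − 2.576) = Φ(-0.944) + Φ(-4.207) = 0.1725 + 0.0000 = 0.1725.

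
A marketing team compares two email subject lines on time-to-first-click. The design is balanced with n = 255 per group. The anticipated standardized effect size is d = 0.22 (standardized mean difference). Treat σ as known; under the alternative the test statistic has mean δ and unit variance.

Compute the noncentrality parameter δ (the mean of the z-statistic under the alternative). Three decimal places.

The noncentrality parameter scales effect size by the design's sample-size factor: δ = d·√(n/2) = 0.22 × √(255/2) = 2.4841

δ ≈ 2.484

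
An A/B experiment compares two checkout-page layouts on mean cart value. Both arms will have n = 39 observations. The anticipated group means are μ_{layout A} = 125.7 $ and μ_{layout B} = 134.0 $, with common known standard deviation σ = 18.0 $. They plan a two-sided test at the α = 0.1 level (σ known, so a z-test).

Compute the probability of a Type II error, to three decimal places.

β ≈ 0.348

Standardized effect: d = |μ_{layout A} − μ_{layout B}| / σ = |125.7 − 134.0| / 18.0 = 0.4611
Noncentrality parameter: δ = d·√(n/2) = 0.4611 × √(39/2) = 2.0362
Two-sided α = 0.1 → critical value z_{0.05} = 1.645.
Power = Φ(δ − 1.645) + Φ(−δ − 1.645) = Φ(0.391) + Φ(-3.681) = 0.6522 + 0.0001 = 0.6523.
Type II error: β = 1 − power = 1 − 0.6523 = 0.3477.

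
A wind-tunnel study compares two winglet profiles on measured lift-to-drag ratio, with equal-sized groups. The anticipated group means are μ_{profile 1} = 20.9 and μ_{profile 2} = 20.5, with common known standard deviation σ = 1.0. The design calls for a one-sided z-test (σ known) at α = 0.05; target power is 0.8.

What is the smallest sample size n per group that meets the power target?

n = 78 per group

Standardized effect: d = |μ_{profile 1} − μ_{profile 2}| / σ = |20.9 − 20.5| / 1.0 = 0.4000
For power 0.8 need Φ(δ − z_{0.05}) = 0.8, so δ = z_{0.05} + z_{0.20} = 1.645 + 0.842 = 2.486.
δ = d·√(n/2) ⇒ n = 2(δ/d)² = 2 × (2.486 / 0.4000)² = 77.28.
Round up to the next whole unit.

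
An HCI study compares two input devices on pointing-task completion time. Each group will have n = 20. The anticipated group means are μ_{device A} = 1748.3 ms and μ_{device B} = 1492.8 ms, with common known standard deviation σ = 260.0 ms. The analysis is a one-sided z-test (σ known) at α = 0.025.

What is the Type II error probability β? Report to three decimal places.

Standardized effect: d = |μ_{device A} − μ_{device B}| / σ = |1748.3 − 1492.8| / 260.0 = 0.9827
Noncentrality parameter: δ = d·√(n/2) = 0.9827 × √(20/2) = 3.1075
Critical value for a one-sided test at α = 0.025: z_α = 1.960.
Power = P(Z > 1.960 − δ) = Φ(1.148) = 0.8744.
Type II error: β = 1 − power = 1 − 0.8744 = 0.1256.

β ≈ 0.126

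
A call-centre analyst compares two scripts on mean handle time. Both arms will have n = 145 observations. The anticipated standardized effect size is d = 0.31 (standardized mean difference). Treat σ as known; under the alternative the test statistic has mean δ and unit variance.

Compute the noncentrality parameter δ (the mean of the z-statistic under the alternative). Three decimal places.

The noncentrality parameter scales effect size by the design's sample-size factor: δ = d·√(n/2) = 0.31 × √(145/2) = 2.6396

δ ≈ 2.640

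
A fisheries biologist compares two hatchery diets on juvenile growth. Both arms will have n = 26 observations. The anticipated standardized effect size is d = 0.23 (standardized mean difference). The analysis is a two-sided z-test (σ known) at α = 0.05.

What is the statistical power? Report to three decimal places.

Power ≈ 0.132

Noncentrality parameter: δ = d·√(n/2) = 0.23 × √(26/2) = 0.8293
Critical value for a two-sided test at α = 0.05: z_{α/2} = 1.960.
Power = Φ(δ − 1.960) + Φ(−δ − 1.960) = Φ(-1.131) + Φ(-2.789) = 0.1291 + 0.0026 = 0.1317.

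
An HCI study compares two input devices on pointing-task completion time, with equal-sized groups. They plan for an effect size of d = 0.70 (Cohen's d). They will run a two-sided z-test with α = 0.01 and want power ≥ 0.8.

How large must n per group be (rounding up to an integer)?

n = 48 per group

For power 0.8 need Φ(δ − z_{0.005}) = 0.8, so δ = z_{0.005} + z_{0.20} = 2.576 + 0.842 = 3.417.
(The Φ(−δ − z_{α/2}) term is vanishingly small for δ > 0 and is dropped in the standard sample-size formula.)
δ = d·√(n/2) ⇒ n = 2(δ/d)² = 2 × (3.417 / 0.70)² = 47.67.
Round up to the next whole unit.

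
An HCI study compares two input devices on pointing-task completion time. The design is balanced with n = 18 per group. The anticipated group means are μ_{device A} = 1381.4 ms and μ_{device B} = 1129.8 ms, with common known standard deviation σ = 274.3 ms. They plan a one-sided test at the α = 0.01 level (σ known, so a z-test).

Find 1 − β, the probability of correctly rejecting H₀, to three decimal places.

Power ≈ 0.665

Standardized effect: d = |μ_{device A} − μ_{device B}| / σ = |1381.4 − 1129.8| / 274.3 = 0.9172
Noncentrality parameter: δ = d·√(n/2) = 0.9172 × √(18/2) = 2.7517
One-sided α = 0.01 → critical value z_{0.01} = 2.326.
Power = P(Z > 2.326 − δ) = Φ(0.425) = 0.6647.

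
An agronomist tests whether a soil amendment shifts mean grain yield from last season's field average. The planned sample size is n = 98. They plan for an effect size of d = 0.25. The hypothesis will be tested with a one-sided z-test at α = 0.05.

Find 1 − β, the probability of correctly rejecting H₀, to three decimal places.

Noncentrality parameter: δ = d·√n = 0.25 × √98 = 2.4749
One-sided α = 0.05 → critical value z_{0.05} = 1.645.
Power = P(Z > 1.645 − δ) = Φ(0.830) = 0.7967.

Power ≈ 0.797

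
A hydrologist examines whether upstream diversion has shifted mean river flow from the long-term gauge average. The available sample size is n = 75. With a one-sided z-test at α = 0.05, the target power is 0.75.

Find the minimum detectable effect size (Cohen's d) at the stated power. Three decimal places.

d ≈ 0.268

Required noncentrality: δ = z_{0.05} + z_{0.25} = 1.645 + 0.674 = 2.319.
δ = d·√n ⇒ d = δ/√n = 2.319/√75 = 0.2678.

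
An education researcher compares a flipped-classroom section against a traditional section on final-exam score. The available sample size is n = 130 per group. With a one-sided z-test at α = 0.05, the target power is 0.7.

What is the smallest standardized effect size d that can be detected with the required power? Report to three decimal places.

Required noncentrality: δ = z_{0.05} + z_{0.30} = 1.645 + 0.524 = 2.169.
δ = d·√(n/2) ⇒ d = δ/√(n/2) = 2.169/√(130/2) = 0.2691.

d ≈ 0.269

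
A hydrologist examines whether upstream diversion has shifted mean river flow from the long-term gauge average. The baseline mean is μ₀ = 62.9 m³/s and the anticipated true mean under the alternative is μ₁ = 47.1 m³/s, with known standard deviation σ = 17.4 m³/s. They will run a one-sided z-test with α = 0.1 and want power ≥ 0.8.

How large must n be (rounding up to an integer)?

Standardized effect: d = |μ₁ − μ₀| / σ = |47.1 − 62.9| / 17.4 = 0.9080
For power 0.8 need Φ(δ − z_{0.1}) = 0.8, so δ = z_{0.1} + z_{0.20} = 1.282 + 0.842 = 2.123.
δ = d·√n ⇒ n = (δ/d)² = (2.123 / 0.9080)² = 5.47.
Rounding up, n = 6.

n = 6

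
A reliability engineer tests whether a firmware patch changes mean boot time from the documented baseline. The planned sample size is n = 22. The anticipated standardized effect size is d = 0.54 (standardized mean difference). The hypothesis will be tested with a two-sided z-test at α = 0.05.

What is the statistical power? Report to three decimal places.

Power ≈ 0.717

Noncentrality parameter: δ = d·√n = 0.54 × √22 = 2.5328
Critical value for a two-sided test at α = 0.05: z_{α/2} = 1.960.
Power = Φ(δ − 1.960) + Φ(−δ − 1.960) = Φ(0.573) + Φ(-4.493) = 0.7166 + 0.0000 = 0.7166.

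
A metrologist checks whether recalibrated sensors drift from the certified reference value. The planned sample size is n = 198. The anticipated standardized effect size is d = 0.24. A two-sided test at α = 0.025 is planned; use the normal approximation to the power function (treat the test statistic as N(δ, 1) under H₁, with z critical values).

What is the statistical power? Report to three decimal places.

Noncentrality parameter: δ = d·√n = 0.24 × √198 = 3.3771
Critical value for a two-sided test at α = 0.025: z_{α/2} = 2.241.
Power = Φ(δ − 2.241) + Φ(−δ − 2.241) = Φ(1.136) + Φ(-5.619) = 0.8720 + 0.0000 = 0.8720.

Power ≈ 0.872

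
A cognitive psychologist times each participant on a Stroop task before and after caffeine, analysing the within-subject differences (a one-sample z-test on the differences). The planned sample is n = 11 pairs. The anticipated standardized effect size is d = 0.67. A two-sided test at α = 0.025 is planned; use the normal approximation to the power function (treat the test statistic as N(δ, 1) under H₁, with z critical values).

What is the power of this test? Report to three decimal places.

Power ≈ 0.492

Noncentrality parameter: δ = d·√n = 0.67 × √11 = 2.2221
Critical value for a two-sided test at α = 0.025: z_{α/2} = 2.241.
Power = Φ(δ − 2.241) + Φ(−δ − 2.241) = Φ(-0.019) + Φ(-4.464) = 0.4923 + 0.0000 = 0.4923.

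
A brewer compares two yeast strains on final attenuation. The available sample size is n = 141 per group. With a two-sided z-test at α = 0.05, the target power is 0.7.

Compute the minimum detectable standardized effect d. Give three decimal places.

Required noncentrality: δ = z_{0.025} + z_{0.30} = 1.960 + 0.524 = 2.484.
(The second rejection-region term Φ(−δ − z_{α/2}) is negligible and dropped.)
δ = d·√(n/2) ⇒ d = δ/√(n/2) = 2.484/√(141/2) = 0.2959.

d ≈ 0.296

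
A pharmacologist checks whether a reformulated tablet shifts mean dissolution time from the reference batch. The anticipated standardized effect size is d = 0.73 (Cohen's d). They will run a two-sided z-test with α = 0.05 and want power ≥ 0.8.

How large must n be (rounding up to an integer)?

n = 15

Set Φ(δ − 1.960) = 0.8; then δ − 1.960 = Φ⁻¹(0.8) = 0.842, giving δ = 2.802.
(For δ > 0 the lower-tail rejection region contributes negligibly to power, so the one-term inversion is standard.)
δ = d·√n ⇒ n = (δ/d)² = (2.802 / 0.73)² = 14.73.
Rounding up, n = 15.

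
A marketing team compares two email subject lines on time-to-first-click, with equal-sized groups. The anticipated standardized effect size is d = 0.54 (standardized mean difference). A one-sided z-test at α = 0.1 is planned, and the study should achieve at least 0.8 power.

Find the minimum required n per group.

For power 0.8 need Φ(δ − z_{0.1}) = 0.8, so δ = z_{0.1} + z_{0.20} = 1.282 + 0.842 = 2.123.
δ = d·√(n/2) ⇒ n = 2(δ/d)² = 2 × (2.123 / 0.54)² = 30.92.
Rounding up, n = 31 per group.

n = 31 per group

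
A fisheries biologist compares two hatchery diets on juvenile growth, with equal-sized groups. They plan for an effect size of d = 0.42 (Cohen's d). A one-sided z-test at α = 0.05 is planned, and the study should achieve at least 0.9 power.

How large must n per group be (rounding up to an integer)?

For power 0.9 need Φ(δ − z_{0.05}) = 0.9, so δ = z_{0.05} + z_{0.10} = 1.645 + 1.282 = 2.926.
δ = d·√(n/2) ⇒ n = 2(δ/d)² = 2 × (2.926 / 0.42)² = 97.10.
Round up to the next whole unit.

n = 98 per group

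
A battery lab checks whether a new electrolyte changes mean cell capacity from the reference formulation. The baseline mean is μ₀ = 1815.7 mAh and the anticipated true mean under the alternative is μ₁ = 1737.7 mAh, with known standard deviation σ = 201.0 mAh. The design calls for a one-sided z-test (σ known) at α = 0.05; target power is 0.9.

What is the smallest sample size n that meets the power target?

n = 57

Standardized effect: d = |μ₁ − μ₀| / σ = |1737.7 − 1815.7| / 201.0 = 0.3881
For power 0.9 need Φ(δ − z_{0.05}) = 0.9, so δ = z_{0.05} + z_{0.10} = 1.645 + 1.282 = 2.926.
δ = d·√n ⇒ n = (δ/d)² = (2.926 / 0.3881)² = 56.87.
Rounding up, n = 57.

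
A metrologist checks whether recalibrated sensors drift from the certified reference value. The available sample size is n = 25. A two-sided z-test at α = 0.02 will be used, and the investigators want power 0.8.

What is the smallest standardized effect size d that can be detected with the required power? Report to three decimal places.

Need Φ(δ − 2.326) = 0.8, so δ = 2.326 + 0.842 = 3.168.
(Lower-tail contribution to power is negligible for δ > 0.)
δ = d·√n ⇒ d = δ/√n = 3.168/√25 = 0.6336.

d ≈ 0.634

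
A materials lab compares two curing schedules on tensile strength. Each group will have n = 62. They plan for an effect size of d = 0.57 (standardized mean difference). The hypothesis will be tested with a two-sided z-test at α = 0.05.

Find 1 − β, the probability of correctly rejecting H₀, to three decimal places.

Noncentrality parameter: δ = d·√(n/2) = 0.57 × √(62/2) = 3.1736
Two-sided α = 0.05 → critical value z_{0.025} = 1.960.
Power = Φ(δ − 1.960) + Φ(−δ − 1.960) = Φ(1.214) + Φ(-5.134) = 0.8876 + 0.0000 = 0.8876.

Power ≈ 0.888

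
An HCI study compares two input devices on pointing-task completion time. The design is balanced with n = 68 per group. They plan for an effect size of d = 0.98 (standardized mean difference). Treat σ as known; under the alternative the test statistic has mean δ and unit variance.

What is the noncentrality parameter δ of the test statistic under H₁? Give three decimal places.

The noncentrality parameter scales effect size by the design's sample-size factor: δ = d·√(n/2) = 0.98 × √(68/2) = 5.7143

δ ≈ 5.714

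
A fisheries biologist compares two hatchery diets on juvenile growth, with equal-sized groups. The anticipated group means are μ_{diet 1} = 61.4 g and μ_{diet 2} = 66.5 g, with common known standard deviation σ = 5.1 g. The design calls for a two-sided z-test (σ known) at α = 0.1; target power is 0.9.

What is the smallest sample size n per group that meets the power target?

n = 18 per group

Standardized effect: d = |μ_{diet 1} − μ_{diet 2}| / σ = |61.4 − 66.5| / 5.1 = 1.0000
Set Φ(δ − 1.645) = 0.9; then δ − 1.645 = Φ⁻¹(0.9) = 1.282, giving δ = 2.926.
(For δ > 0 the lower-tail rejection region contributes negligibly to power, so the one-term inversion is standard.)
δ = d·√(n/2) ⇒ n = 2(δ/d)² = 2 × (2.926 / 1.0000)² = 17.13.
Rounding up, n = 18 per group.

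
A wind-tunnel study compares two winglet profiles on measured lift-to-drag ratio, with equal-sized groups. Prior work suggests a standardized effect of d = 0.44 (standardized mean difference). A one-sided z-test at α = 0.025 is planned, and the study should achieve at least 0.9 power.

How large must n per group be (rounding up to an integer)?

For power 0.9 need Φ(δ − z_{0.025}) = 0.9, so δ = z_{0.025} + z_{0.10} = 1.960 + 1.282 = 3.242.
δ = d·√(n/2) ⇒ n = 2(δ/d)² = 2 × (3.242 / 0.44)² = 108.55.
Rounding up, n = 109 per group.

n = 109 per group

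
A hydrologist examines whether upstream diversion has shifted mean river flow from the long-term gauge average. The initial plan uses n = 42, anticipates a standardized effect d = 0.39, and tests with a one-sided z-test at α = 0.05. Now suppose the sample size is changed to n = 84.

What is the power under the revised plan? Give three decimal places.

Power ≈ 0.973

With n = 84: δ = d·√n = 0.39 × √84 = 3.5744. Critical value z_{0.05} = 1.645.
Revised power = P(Z > 1.645 − δ) = Φ(1.930) = 0.9732.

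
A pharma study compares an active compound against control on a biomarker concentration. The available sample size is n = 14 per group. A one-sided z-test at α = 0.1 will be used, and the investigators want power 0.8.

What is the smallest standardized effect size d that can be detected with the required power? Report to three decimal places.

Need Φ(δ − 1.282) = 0.8, so δ = 1.282 + 0.842 = 2.123.
δ = d·√(n/2) ⇒ d = δ/√(n/2) = 2.123/√(14/2) = 0.8025.

d ≈ 0.802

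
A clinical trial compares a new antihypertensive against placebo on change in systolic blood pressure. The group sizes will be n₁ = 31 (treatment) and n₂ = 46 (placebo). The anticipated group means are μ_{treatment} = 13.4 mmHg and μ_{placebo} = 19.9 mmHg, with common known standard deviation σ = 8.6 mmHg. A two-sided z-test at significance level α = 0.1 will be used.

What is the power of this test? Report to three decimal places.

Power ≈ 0.946

Standardized effect: d = |μ_{treatment} − μ_{placebo}| / σ = |13.4 − 19.9| / 8.6 = 0.7558
Noncentrality parameter: δ = d / √(1/n₁ + 1/n₂) = 0.7558 / √(1/31 + 1/46) = 3.2526
Critical value for a two-sided test at α = 0.1: z_{α/2} = 1.645.
Power = Φ(δ − 1.645) + Φ(−δ − 1.645) = Φ(1.608) + Φ(-4.897) = 0.9461 + 0.0000 = 0.9461.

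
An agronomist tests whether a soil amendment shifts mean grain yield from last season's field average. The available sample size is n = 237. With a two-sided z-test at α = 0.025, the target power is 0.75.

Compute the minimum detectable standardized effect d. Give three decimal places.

Need Φ(δ − 2.241) = 0.75, so δ = 2.241 + 0.674 = 2.916.
(Lower-tail contribution to power is negligible for δ > 0.)
δ = d·√n ⇒ d = δ/√n = 2.916/√237 = 0.1894.

d ≈ 0.189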